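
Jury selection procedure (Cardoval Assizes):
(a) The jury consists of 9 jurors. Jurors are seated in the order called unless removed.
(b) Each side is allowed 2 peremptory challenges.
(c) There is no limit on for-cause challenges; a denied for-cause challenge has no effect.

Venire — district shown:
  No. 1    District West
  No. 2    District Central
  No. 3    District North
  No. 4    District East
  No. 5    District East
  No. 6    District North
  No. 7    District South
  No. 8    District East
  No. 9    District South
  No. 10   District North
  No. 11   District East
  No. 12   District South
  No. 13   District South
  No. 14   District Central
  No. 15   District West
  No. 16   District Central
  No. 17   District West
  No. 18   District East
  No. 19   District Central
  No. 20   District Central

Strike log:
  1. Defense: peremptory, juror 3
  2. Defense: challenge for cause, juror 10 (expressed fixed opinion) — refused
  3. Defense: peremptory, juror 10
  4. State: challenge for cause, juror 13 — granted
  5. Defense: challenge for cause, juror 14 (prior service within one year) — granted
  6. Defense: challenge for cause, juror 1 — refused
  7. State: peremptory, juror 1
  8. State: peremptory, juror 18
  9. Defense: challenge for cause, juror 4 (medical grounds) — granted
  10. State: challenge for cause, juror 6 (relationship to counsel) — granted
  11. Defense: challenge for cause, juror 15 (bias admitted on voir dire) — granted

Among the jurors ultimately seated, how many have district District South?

3

Removed: #1, #3, #4, #6, #10, #13, #14, #15, #18.
Seated jurors 1–9: #2, #5, #7, #8, #9, #11, #12, #16, #17.
Of those, in District South: #7, #9, #12 → 3.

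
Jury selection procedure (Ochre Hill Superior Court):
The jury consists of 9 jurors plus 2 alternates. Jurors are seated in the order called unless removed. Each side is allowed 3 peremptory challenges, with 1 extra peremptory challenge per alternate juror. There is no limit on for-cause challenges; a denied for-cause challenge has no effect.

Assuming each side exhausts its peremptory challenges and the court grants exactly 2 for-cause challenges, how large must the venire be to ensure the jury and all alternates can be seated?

23

Seats to fill: 9 + 2 alternates = 11.
Peremptories: 3 + 1×2 = 5 per side × 2 sides = 10.
For-cause removals: 2.
Minimum venire: 11 + 10 + 2 = 23.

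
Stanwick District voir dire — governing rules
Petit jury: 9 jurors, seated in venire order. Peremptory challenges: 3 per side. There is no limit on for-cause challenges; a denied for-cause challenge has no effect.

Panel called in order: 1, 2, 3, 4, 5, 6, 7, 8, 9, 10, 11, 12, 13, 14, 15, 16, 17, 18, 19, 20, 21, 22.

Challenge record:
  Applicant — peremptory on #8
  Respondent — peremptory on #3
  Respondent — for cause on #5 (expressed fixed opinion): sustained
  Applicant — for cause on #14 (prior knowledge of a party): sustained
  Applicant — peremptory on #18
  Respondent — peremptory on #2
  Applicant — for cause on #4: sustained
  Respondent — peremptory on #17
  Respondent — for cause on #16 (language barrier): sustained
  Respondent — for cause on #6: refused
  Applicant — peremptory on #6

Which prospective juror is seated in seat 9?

19

Removed: #2, #3, #4, #5, #6, #8, #14, #16, #17, #18.
Seating in order: seats 1–9 → #1, #7, #9, #10, #11, #12, #13, #15, #19.
So seat 9 is #19.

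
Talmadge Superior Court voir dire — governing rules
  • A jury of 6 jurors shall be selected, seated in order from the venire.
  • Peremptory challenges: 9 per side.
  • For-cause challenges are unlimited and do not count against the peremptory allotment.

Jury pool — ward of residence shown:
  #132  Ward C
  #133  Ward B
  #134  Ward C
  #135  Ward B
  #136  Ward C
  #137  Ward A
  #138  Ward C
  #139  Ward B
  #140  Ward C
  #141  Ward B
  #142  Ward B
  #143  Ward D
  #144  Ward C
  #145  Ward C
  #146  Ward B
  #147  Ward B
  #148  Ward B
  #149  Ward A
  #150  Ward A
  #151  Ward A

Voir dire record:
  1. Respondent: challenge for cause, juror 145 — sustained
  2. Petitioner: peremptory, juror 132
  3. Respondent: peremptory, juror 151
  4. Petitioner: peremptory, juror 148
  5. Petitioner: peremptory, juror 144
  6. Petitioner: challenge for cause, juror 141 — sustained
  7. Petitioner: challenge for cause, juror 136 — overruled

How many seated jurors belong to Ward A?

Removed: #132, #141, #144, #145, #148, #151.
Seated jurors 1–6: #133, #134, #135, #136, #137, #138.
Of those, in Ward A: #137 → 1.

1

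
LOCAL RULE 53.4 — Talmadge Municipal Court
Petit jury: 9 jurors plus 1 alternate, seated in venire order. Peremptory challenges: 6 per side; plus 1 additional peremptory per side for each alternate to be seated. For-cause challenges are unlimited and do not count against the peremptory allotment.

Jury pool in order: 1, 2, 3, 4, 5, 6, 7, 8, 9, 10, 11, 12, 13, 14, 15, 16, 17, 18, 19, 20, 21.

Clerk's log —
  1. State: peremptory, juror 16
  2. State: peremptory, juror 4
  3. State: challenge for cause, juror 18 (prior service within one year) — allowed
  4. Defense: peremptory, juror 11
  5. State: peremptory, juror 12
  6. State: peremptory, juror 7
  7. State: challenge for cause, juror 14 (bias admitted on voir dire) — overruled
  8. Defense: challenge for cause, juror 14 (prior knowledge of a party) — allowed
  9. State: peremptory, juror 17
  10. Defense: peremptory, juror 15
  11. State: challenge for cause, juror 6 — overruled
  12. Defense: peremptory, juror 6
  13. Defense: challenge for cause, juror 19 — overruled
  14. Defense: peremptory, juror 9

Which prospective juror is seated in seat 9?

Removed: #4, #6, #7, #9, #11, #12, #14, #15, #16, #17, #18. (#19 stays — for-cause denied.)
Seating in order: seats 1–9 → #1, #2, #3, #5, #8, #10, #13, #19, #20; alternates → #21.
So seat 9 is #20.

20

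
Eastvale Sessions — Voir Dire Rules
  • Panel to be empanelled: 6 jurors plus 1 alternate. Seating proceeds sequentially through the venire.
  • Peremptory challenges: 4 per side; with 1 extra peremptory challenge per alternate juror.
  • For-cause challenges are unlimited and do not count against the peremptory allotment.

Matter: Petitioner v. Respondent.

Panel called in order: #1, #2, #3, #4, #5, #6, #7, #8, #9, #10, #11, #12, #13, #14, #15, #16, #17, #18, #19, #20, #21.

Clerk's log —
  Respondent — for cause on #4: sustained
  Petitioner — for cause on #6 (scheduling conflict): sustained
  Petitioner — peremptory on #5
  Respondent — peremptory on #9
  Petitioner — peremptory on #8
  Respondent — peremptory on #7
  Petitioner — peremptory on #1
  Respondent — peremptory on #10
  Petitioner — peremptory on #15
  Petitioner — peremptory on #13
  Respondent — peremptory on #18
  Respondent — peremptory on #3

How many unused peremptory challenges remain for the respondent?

0

Respondent allotment: 4 base + 1 × 1 alternate = 5.
Respondent peremptories used: #9, #7, #10, #18, #3 — 5 (the for-cause on #4 doesn't count).
Remaining: 5 − 5 = 0.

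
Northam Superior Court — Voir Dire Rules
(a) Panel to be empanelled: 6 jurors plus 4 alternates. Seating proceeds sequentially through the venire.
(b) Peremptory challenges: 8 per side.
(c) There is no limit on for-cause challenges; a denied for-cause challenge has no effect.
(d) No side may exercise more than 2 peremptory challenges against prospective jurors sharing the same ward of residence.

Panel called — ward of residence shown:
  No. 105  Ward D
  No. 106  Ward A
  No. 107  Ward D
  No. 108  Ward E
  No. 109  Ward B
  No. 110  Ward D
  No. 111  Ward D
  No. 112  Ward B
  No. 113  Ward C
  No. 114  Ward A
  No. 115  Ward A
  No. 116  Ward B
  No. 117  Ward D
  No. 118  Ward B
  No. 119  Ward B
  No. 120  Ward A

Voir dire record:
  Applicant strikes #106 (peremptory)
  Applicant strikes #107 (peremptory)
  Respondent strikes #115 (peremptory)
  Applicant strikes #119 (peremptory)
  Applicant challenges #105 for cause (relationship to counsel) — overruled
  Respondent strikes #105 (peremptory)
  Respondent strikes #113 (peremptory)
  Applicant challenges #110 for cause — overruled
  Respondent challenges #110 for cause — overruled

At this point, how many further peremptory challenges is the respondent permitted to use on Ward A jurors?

Respondent peremptories so far: #115, #105, #113 — 3 of 8 used, 5 left overall.
Against Ward A: #115 — 1 used; per-ward cap 2 leaves 1.
Binding limit: min(5, 1) = 1.

1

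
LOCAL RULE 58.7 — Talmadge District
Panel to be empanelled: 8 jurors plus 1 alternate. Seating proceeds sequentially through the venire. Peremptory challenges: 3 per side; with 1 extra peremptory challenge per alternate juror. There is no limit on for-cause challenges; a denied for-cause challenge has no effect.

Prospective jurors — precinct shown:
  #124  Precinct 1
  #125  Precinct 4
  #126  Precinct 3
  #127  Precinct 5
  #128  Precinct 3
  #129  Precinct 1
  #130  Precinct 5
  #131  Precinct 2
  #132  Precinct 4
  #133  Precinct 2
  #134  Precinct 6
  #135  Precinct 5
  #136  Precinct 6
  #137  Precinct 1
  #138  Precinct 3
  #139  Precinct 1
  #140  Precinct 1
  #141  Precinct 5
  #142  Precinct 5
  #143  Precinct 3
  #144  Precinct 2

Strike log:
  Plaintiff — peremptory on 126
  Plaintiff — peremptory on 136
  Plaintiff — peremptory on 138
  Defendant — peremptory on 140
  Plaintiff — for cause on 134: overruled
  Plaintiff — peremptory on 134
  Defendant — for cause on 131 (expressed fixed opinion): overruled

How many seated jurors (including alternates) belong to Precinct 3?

1

Removed: #126, #134, #136, #138, #140.
Seated (9 incl. alternates): #124, #125, #127, #128, #129, #130, #131, #132, #133.
Of those, in Precinct 3: #128 → 1.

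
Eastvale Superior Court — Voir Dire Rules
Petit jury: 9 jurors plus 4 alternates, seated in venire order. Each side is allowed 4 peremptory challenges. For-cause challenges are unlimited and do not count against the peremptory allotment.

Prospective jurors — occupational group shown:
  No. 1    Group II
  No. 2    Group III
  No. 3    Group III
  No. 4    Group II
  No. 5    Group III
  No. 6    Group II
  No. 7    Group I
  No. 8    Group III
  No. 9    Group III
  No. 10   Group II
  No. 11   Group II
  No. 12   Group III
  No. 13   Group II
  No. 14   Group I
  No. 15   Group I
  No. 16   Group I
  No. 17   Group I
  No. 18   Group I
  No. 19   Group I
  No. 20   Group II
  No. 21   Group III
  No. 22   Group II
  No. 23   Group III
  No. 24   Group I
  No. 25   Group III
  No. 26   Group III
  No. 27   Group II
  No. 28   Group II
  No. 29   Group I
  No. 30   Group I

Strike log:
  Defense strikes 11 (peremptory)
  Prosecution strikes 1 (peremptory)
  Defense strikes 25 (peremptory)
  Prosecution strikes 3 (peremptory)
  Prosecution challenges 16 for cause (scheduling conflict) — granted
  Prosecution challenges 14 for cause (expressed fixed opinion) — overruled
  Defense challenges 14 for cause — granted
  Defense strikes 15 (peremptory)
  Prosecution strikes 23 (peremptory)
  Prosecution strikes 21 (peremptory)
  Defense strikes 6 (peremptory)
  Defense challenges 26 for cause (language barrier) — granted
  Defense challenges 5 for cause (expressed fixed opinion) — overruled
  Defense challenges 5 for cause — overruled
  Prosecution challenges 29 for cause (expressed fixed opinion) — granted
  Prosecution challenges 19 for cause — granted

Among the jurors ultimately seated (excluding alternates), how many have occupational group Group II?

3

Removed: #1, #3, #6, #11, #14, #15, #16, #19, #21, #23, #25, #26, #29.
Seated jurors 1–9: #2, #4, #5, #7, #8, #9, #10, #12, #13 (alternates #17, #18, #20, #22 not counted).
Of those, in Group II: #4, #10, #13 → 3.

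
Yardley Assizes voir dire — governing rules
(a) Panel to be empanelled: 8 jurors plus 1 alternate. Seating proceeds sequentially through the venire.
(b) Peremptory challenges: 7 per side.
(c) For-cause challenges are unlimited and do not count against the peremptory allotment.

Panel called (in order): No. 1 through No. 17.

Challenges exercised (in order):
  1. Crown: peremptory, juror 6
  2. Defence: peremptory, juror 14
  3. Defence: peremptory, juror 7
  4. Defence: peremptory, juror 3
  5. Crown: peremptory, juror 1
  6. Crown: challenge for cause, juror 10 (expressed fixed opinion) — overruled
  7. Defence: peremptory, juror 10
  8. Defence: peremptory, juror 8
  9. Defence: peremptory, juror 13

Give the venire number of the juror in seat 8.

16

Removed: #1, #3, #6, #7, #8, #10, #13, #14.
Filling seats in venire order through position 8: #2, #4, #5, #9, #11, #12, #15, #16.
So seat 8 is #16.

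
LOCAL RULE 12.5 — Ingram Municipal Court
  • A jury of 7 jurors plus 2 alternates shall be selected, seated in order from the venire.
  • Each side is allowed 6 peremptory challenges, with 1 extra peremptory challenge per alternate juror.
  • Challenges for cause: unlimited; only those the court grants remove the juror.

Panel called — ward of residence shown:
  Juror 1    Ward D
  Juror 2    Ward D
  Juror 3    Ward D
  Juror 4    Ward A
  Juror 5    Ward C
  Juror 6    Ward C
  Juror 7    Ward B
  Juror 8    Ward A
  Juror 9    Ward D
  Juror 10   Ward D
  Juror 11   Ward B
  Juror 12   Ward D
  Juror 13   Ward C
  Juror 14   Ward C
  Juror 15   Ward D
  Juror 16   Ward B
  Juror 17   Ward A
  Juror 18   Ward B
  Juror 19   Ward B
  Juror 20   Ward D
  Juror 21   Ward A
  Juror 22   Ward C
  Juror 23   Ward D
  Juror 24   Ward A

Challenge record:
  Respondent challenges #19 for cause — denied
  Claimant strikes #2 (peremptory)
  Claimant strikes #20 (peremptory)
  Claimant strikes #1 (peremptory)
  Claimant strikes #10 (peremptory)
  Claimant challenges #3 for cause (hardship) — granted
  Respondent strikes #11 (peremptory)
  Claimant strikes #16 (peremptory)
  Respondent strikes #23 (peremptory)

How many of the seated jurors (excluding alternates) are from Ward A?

Removed: #1, #2, #3, #10, #11, #16, #20, #23.
Seated jurors 1–7: #4, #5, #6, #7, #8, #9, #12 (alternates #13, #14 not counted).
Of those, in Ward A: #4, #8 → 2.

2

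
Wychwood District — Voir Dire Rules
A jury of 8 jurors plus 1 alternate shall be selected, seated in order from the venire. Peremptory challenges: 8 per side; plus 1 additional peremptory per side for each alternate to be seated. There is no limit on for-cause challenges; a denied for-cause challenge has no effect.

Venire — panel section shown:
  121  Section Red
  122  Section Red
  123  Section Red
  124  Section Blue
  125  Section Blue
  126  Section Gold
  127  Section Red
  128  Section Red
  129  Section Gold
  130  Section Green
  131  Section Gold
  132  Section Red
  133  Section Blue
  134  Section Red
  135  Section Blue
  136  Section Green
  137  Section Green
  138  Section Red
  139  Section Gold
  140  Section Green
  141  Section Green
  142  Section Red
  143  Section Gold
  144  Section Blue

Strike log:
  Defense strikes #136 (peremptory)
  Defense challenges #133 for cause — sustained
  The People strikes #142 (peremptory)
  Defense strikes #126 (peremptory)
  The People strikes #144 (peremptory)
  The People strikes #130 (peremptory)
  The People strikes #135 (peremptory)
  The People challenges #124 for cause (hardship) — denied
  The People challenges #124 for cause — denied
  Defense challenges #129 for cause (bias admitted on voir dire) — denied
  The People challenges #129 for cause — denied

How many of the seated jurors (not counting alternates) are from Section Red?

Removed: #126, #130, #133, #135, #136, #142, #144.
Seated jurors 1–8: #121, #122, #123, #124, #125, #127, #128, #129 (alternates #131 not counted).
Of those, in Section Red: #121, #122, #123, #127, #128 → 5.

5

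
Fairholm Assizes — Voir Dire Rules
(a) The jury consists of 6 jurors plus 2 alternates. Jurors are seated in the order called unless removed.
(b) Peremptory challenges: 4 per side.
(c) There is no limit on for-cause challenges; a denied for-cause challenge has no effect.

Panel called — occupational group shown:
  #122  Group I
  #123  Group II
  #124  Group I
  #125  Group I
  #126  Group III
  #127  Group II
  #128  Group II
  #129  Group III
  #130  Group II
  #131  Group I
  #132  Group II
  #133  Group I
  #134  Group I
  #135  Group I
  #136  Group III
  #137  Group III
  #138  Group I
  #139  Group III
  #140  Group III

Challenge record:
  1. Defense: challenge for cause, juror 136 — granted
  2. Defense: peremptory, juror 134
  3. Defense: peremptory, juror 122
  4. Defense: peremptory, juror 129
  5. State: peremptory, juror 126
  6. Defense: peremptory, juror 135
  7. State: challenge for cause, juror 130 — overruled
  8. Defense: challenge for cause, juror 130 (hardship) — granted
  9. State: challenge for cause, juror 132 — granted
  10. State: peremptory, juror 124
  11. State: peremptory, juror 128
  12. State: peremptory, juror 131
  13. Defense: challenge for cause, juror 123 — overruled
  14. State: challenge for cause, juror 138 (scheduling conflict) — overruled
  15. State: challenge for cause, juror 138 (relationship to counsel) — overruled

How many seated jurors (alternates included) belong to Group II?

Removed: #122, #124, #126, #128, #129, #130, #131, #132, #134, #135, #136.
Seated (8 incl. alternates): #123, #125, #127, #133, #137, #138, #139, #140.
Of those, in Group II: #123, #127 → 2.

2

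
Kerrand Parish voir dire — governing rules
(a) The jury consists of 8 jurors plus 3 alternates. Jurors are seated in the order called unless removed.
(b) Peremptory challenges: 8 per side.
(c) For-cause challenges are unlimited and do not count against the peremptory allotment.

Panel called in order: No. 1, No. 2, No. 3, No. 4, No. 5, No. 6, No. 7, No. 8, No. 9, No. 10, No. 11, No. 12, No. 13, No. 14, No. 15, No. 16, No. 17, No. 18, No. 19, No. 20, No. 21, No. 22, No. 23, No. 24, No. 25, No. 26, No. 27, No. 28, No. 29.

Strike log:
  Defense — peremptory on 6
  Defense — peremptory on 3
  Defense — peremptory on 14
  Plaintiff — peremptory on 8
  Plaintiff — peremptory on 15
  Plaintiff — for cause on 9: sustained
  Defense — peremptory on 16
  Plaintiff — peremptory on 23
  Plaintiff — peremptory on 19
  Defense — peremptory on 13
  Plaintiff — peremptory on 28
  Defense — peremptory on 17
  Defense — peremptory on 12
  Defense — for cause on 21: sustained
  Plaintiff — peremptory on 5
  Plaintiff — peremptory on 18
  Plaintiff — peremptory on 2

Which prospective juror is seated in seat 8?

24

Removed: #2, #3, #5, #6, #8, #9, #12, #13, #14, #15, #16, #17, #18, #19, #21, #23, #28.
Seating in order: seats 1–8 → #1, #4, #7, #10, #11, #20, #22, #24; alternates → #25, #26, #27.
So seat 8 is #24.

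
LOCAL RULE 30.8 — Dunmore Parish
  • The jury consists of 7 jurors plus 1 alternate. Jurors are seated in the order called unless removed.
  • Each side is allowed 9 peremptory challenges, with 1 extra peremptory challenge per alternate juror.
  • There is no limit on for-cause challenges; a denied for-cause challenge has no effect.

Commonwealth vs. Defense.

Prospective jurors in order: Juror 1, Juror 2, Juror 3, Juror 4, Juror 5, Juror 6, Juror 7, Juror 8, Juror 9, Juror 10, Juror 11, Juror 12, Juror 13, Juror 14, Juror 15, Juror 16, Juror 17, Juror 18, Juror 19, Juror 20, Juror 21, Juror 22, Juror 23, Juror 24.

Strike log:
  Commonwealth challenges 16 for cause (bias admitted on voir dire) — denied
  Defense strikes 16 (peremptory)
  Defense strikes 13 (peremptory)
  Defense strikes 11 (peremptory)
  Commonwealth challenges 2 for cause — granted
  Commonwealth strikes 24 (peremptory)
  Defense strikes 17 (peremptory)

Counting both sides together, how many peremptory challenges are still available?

15

Commonwealth allotment: 9 base + 1 × 1 alternate = 10. Defense allotment: 9 base + 1 × 1 alternate = 10.
Commonwealth peremptories used: #24 — 1 (for-cause on #16, #2 don't count).
Defense peremptories used: #16, #13, #11, #17 — 4.
Remaining: (10 − 1) + (10 − 4) = 15.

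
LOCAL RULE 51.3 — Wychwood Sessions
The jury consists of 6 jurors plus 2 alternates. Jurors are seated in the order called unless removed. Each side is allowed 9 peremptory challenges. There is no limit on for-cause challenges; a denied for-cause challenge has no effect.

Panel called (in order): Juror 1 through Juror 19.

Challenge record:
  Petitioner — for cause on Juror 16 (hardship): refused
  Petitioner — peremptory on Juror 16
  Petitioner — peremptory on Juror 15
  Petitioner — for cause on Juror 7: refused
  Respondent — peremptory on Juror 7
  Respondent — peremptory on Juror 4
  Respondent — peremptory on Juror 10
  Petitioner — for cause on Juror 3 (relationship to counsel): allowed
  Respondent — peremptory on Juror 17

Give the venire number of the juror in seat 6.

9

Removed: #3, #4, #7, #10, #15, #16, #17.
Seating in order: seats 1–6 → #1, #2, #5, #6, #8, #9; alternates → #11, #12.
So seat 6 is #9.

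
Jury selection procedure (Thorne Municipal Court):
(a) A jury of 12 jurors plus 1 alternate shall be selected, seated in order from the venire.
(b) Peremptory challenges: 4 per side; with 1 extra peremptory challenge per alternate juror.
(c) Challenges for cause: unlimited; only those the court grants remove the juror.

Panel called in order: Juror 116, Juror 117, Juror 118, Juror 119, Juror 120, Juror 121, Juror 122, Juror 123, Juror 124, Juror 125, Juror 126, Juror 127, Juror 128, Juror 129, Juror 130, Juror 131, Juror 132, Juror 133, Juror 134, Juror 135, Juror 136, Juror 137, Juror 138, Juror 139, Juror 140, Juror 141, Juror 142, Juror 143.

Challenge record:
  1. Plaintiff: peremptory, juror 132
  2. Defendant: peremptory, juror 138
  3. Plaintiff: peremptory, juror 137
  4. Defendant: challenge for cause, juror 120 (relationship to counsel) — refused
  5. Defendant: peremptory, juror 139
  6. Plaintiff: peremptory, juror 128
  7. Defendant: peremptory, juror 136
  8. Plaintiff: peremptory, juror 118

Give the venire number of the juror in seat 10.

126

Removed: #118, #128, #132, #136, #137, #138, #139. (#120 stays — for-cause denied.)
Seating in order: seats 1–12 → #116, #117, #119, #120, #121, #122, #123, #124, #125, #126, #127, #129; alternates → #130.
So seat 10 is #126.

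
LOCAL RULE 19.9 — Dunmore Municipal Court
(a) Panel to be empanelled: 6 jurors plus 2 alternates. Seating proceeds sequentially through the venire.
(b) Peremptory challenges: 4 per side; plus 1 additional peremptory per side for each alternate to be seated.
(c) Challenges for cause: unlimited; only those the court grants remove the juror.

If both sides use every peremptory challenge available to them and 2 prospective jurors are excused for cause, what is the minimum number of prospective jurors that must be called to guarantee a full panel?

22

Seats to fill: 6 + 2 alternates = 8.
Peremptories: 4 + 1×2 = 6 per side × 2 sides = 12.
For-cause removals: 2.
Minimum venire: 8 + 12 + 2 = 22.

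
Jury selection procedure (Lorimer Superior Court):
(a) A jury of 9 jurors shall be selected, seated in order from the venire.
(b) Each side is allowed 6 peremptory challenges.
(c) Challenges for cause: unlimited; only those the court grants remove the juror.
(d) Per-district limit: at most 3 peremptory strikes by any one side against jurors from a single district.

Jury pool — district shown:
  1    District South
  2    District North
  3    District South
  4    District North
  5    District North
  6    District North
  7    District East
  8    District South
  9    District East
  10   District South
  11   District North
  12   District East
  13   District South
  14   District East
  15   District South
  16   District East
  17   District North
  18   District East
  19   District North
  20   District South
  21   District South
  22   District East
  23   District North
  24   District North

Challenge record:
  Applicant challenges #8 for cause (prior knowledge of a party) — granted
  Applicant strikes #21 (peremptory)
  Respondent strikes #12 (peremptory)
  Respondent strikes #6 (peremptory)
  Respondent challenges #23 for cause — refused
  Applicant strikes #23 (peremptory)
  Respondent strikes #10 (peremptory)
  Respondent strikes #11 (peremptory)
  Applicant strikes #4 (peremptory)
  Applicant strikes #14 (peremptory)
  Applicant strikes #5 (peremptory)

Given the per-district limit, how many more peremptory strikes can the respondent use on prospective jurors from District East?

2

Respondent peremptories so far: #12, #6, #10, #11 — 4 of 6 used, 2 left overall.
Against District East: #12 — 1 used; per-district cap 3 leaves 2.
Binding limit: min(2, 2) = 2.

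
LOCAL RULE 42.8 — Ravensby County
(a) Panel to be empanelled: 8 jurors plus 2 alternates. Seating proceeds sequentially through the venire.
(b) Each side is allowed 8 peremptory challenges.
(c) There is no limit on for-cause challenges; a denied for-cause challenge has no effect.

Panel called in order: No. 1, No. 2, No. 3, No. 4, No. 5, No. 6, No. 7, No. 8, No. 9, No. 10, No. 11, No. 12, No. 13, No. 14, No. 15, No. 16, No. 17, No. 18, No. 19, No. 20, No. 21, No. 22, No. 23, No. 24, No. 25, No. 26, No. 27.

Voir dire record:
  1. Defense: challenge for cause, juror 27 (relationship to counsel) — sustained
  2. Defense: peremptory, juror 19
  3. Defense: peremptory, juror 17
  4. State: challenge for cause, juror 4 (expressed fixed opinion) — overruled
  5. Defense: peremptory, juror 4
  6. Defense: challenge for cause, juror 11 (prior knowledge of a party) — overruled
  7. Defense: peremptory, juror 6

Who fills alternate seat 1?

11

Removed: #4, #6, #17, #19, #27. (#11 stays — for-cause denied.)
Seating in order: seats 1–8 → #1, #2, #3, #5, #7, #8, #9, #10; alternates → #11, #12.
So alternate 1 is #11.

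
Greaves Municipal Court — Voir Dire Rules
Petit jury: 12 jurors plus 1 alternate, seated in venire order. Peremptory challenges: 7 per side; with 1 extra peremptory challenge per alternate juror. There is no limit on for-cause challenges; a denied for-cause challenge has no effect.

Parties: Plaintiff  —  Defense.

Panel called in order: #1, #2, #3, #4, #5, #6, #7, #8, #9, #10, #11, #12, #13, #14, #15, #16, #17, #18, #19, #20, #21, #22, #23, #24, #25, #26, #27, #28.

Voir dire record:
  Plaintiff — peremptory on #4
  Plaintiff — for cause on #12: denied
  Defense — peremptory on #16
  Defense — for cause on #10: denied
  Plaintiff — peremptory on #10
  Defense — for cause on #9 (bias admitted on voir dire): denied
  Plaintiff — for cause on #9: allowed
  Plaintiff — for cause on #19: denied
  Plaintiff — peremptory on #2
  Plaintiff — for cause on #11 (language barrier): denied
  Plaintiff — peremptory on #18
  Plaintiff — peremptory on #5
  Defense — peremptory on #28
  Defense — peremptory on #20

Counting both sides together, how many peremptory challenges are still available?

8

Plaintiff allotment: 7 base + 1 × 1 alternate = 8. Defense allotment: 7 base + 1 × 1 alternate = 8.
Plaintiff peremptories used: #4, #10, #2, #18, #5 — 5 (for-cause on #12, #9, #19, #11 don't count).
Defense peremptories used: #16, #28, #20 — 3 (for-cause on #10, #9 don't count).
Remaining: (8 − 5) + (8 − 3) = 8.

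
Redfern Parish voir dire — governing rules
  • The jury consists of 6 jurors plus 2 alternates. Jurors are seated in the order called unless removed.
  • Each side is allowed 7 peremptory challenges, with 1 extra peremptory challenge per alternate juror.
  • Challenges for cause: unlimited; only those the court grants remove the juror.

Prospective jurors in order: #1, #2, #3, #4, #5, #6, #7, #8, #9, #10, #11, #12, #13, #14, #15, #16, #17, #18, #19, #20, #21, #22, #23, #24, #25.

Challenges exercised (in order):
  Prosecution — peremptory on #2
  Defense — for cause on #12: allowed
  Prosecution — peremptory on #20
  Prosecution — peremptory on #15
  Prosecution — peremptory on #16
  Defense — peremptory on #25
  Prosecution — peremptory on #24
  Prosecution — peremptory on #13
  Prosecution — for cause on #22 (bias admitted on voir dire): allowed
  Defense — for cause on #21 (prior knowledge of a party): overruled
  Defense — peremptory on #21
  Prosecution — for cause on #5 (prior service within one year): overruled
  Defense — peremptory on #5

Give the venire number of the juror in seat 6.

8

Removed: #2, #5, #12, #13, #15, #16, #20, #21, #22, #24, #25.
Filling seats in venire order through position 6: #1, #3, #4, #6, #7, #8.
So seat 6 is #8.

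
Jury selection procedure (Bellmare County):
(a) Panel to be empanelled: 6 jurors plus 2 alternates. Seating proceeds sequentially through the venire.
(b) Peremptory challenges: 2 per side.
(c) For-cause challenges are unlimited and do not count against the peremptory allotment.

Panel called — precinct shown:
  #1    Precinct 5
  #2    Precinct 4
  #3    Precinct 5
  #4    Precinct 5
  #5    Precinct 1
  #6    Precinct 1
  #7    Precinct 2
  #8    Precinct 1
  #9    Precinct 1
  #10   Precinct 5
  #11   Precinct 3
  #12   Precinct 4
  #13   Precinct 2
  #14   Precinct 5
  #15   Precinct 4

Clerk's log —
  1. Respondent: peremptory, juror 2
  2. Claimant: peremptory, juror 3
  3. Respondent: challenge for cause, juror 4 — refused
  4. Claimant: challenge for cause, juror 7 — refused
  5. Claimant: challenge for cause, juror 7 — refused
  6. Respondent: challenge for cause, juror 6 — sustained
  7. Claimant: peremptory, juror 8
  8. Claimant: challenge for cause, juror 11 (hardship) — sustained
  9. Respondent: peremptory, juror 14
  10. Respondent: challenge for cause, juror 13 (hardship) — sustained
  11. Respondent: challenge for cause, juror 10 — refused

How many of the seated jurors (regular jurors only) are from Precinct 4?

0

Removed: #2, #3, #6, #8, #11, #13, #14.
Seated jurors 1–6: #1, #4, #5, #7, #9, #10 (alternates #12, #15 not counted).
None of those are in Precinct 4 → 0.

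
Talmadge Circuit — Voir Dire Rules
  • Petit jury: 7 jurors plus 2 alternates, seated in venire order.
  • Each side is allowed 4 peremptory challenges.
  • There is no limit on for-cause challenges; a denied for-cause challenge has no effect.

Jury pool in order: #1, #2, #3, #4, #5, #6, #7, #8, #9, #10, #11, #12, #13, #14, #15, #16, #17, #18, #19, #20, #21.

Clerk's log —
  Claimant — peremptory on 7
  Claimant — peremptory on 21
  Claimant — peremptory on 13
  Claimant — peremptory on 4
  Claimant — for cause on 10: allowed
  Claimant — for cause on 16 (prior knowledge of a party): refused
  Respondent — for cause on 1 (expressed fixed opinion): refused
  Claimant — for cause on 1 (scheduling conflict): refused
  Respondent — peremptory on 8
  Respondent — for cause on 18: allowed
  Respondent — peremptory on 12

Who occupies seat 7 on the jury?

11

Removed: #4, #7, #8, #10, #12, #13, #18, #21. (#1, #16 stay — for-cause denied.)
Seating in order: seats 1–7 → #1, #2, #3, #5, #6, #9, #11; alternates → #14, #15.
So seat 7 is #11.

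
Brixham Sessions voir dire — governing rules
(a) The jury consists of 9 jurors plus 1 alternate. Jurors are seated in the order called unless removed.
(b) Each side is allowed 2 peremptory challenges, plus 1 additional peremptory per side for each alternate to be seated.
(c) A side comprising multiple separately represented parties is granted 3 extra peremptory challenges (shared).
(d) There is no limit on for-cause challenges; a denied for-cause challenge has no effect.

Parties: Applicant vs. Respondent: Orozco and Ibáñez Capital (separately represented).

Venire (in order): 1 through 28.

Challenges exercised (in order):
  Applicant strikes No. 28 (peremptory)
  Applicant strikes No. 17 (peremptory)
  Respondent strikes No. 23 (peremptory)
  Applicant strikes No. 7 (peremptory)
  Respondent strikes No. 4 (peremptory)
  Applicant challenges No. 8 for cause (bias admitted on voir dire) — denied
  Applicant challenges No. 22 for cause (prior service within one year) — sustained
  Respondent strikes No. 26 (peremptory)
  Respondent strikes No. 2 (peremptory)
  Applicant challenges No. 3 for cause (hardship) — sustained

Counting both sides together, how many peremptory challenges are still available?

Applicant allotment: 2 base + 1 × 1 alternate = 3. Respondent allotment: 2 base + 1 × 1 alternate + 3 multi-party = 6.
Applicant peremptories used: #28, #17, #7 — 3 (for-cause on #8, #22, #3 don't count).
Respondent peremptories used: #23, #4, #26, #2 — 4.
Remaining: (3 − 3) + (6 − 4) = 2.

2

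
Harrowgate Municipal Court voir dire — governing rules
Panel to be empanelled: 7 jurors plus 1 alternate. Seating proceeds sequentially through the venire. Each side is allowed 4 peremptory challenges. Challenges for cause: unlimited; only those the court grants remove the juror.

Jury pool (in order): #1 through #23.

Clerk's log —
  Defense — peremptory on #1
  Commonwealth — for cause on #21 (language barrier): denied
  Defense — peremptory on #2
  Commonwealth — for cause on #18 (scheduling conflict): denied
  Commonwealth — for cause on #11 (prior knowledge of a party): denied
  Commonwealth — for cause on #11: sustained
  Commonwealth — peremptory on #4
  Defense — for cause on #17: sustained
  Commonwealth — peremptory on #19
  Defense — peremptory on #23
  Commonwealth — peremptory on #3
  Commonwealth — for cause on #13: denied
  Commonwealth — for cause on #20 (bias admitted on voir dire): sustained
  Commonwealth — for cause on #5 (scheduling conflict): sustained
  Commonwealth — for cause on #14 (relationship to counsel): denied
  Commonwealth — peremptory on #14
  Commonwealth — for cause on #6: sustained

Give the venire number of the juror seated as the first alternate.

Removed: #1, #2, #3, #4, #5, #6, #11, #14, #17, #19, #20, #23. (#13, #18, #21 stay — for-cause denied.)
Filling seats in venire order through position 8: #7, #8, #9, #10, #12, #13, #15, #16.
So alternate 1 is #16.

16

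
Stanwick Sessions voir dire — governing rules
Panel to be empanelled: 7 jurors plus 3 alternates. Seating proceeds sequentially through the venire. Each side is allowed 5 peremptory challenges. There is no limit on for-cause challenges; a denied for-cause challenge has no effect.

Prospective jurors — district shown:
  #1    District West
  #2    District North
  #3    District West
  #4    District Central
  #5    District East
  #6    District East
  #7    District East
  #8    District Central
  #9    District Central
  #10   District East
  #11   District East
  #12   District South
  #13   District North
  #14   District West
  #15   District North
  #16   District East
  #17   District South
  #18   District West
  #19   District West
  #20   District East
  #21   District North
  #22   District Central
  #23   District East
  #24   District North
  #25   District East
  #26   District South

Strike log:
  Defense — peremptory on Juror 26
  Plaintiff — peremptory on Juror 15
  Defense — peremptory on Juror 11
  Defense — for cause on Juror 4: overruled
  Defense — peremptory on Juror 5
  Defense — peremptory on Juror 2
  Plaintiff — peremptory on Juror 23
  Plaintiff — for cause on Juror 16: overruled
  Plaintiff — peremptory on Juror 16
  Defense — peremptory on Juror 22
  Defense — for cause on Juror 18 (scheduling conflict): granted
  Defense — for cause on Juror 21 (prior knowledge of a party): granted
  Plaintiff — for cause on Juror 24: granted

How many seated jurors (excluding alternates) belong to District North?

0

Removed: #2, #5, #11, #15, #16, #18, #21, #22, #23, #24, #26.
Seated jurors 1–7: #1, #3, #4, #6, #7, #8, #9 (alternates #10, #12, #13 not counted).
None of those are in District North → 0.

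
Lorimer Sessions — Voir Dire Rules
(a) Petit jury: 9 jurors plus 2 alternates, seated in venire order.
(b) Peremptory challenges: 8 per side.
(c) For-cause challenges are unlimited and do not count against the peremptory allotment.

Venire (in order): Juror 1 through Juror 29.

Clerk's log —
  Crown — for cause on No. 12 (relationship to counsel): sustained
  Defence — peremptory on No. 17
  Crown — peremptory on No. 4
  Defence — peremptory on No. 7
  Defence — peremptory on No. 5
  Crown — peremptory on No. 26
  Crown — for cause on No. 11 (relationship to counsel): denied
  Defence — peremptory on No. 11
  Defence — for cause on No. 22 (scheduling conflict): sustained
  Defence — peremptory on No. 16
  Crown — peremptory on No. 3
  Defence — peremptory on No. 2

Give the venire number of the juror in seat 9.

18

Removed: #2, #3, #4, #5, #7, #11, #12, #16, #17, #22, #26.
Seating in order: seats 1–9 → #1, #6, #8, #9, #10, #13, #14, #15, #18; alternates → #19, #20.
So seat 9 is #18.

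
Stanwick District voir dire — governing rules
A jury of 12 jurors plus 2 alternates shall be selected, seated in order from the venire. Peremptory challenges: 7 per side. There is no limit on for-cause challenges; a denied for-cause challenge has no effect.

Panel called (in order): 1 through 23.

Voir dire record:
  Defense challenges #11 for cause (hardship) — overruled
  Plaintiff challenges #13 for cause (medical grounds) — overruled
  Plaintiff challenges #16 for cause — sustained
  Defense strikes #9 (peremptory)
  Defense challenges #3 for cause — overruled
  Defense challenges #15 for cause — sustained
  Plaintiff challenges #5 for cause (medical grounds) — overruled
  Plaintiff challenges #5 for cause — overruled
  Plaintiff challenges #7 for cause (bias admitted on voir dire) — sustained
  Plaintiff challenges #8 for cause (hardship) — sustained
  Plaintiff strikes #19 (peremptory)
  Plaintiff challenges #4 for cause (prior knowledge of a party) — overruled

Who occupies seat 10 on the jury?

Removed: #7, #8, #9, #15, #16, #19. (#3, #4, #5, #11, #13 stay — for-cause denied.)
Filling seats in venire order through position 10: #1, #2, #3, #4, #5, #6, #10, #11, #12, #13.
So seat 10 is #13.

13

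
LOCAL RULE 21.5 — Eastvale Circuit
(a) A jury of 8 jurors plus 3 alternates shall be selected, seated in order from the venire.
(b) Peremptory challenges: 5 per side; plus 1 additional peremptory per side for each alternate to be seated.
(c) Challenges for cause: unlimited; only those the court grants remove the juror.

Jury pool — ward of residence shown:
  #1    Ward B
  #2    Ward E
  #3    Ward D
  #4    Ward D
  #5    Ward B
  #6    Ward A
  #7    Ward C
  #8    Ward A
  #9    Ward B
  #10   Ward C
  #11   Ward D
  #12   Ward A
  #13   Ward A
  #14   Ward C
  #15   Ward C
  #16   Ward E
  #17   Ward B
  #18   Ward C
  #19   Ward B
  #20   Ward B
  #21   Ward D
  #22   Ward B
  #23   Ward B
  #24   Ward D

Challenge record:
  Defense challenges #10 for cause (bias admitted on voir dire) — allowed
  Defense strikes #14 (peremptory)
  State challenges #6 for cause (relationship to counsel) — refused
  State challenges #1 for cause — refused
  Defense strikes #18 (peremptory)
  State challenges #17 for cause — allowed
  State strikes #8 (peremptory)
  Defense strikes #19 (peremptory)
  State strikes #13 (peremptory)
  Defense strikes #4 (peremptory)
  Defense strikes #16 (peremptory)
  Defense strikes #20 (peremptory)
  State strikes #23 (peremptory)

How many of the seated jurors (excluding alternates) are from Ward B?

Removed: #4, #8, #10, #13, #14, #16, #17, #18, #19, #20, #23.
Seated jurors 1–8: #1, #2, #3, #5, #6, #7, #9, #11 (alternates #12, #15, #21 not counted).
Of those, in Ward B: #1, #5, #9 → 3.

3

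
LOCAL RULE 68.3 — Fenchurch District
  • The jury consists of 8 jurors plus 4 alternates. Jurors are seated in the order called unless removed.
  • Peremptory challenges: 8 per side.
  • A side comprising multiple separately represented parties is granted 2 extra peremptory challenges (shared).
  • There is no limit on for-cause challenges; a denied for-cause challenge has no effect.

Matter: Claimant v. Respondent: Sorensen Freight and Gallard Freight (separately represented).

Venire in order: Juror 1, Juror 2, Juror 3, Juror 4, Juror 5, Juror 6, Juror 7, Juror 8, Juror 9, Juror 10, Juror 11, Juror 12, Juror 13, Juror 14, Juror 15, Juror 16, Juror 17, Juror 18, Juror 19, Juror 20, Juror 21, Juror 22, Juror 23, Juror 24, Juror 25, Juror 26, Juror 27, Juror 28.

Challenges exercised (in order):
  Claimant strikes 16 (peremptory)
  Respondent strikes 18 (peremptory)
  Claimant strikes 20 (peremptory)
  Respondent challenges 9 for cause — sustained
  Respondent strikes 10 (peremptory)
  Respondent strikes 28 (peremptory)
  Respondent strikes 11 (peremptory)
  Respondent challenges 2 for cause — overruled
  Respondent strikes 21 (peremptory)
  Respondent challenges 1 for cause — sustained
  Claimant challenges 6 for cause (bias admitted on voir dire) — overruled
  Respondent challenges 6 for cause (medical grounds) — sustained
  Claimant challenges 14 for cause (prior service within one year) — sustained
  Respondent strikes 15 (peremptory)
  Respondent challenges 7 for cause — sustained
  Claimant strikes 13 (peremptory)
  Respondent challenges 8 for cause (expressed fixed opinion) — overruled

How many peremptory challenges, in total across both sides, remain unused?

Claimant allotment: 8. Respondent allotment: 8 base + 2 multi-party = 10.
Claimant peremptories used: #16, #20, #13 — 3 (for-cause on #6, #14 don't count).
Respondent peremptories used: #18, #10, #28, #11, #21, #15 — 6 (for-cause on #9, #2, #1, #6, #7, #8 don't count).
Remaining: (8 − 3) + (10 − 6) = 9.

9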